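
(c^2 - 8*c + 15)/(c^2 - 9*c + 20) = (c - 3)/(c - 4)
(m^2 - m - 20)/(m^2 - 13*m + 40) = (m + 4)/(m - 8)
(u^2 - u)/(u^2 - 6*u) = (u - 1)/(u - 6)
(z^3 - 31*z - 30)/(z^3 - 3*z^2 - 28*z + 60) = (z + 1)/(z - 2)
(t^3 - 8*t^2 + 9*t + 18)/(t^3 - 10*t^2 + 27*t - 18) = (t + 1)/(t - 1)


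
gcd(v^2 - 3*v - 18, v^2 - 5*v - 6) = v - 6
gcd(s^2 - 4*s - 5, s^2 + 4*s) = 1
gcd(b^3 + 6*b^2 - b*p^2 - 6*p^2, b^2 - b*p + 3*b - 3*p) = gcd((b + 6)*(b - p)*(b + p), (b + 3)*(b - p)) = -b + p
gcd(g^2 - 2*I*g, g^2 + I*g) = g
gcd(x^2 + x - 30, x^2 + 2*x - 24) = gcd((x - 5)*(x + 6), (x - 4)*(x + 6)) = x + 6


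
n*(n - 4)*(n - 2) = n^3 - 6*n^2 + 8*n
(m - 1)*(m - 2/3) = m^2 - 5*m/3 + 2/3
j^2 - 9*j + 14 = (j - 7)*(j - 2)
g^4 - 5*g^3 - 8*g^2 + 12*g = g*(g - 6)*(g - 1)*(g + 2)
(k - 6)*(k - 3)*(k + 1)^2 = k^4 - 7*k^3 + k^2 + 27*k + 18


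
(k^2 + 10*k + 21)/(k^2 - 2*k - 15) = (k + 7)/(k - 5)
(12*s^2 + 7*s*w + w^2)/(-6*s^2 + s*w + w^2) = (-4*s - w)/(2*s - w)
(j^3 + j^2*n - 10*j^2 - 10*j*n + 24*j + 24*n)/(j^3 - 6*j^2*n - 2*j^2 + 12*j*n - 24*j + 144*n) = (j^2 + j*n - 4*j - 4*n)/(j^2 - 6*j*n + 4*j - 24*n)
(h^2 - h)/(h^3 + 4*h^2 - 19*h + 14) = h/(h^2 + 5*h - 14)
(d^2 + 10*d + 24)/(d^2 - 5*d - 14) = (d^2 + 10*d + 24)/(d^2 - 5*d - 14)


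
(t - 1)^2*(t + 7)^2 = t^4 + 12*t^3 + 22*t^2 - 84*t + 49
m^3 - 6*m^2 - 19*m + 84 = (m - 7)*(m - 3)*(m + 4)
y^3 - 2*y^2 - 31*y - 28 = (y - 7)*(y + 1)*(y + 4)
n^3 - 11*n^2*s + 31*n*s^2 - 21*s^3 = (n - 7*s)*(n - 3*s)*(n - s)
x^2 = x^2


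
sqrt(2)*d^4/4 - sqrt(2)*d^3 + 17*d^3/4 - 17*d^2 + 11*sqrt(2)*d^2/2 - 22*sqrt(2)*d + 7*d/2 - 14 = (d/2 + sqrt(2)/2)*(d - 4)*(d + 7*sqrt(2))*(sqrt(2)*d/2 + 1/2)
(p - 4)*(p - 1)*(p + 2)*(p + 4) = p^4 + p^3 - 18*p^2 - 16*p + 32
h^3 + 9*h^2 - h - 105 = (h - 3)*(h + 5)*(h + 7)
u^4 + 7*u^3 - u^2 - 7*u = u*(u - 1)*(u + 1)*(u + 7)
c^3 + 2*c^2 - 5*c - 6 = (c - 2)*(c + 1)*(c + 3)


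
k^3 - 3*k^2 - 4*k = k*(k - 4)*(k + 1)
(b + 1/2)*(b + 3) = b^2 + 7*b/2 + 3/2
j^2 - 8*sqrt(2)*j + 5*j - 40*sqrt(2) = (j + 5)*(j - 8*sqrt(2))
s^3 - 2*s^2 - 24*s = s*(s - 6)*(s + 4)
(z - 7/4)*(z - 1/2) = z^2 - 9*z/4 + 7/8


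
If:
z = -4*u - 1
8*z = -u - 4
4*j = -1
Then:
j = -1/4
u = -4/31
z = -15/31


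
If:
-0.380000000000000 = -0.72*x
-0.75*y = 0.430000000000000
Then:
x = 0.53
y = -0.57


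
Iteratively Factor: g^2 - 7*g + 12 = (g - 4)*(g - 3)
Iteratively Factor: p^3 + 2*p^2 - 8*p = (p)*(p^2 + 2*p - 8) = p*(p + 4)*(p - 2)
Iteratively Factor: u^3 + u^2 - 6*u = (u - 2)*(u^2 + 3*u) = (u - 2)*(u + 3)*(u)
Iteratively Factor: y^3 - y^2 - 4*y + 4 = (y - 2)*(y^2 + y - 2) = (y - 2)*(y - 1)*(y + 2)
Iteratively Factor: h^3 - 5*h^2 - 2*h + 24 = (h - 4)*(h^2 - h - 6) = (h - 4)*(h - 3)*(h + 2)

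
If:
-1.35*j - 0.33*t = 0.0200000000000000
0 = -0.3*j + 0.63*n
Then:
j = -0.244444444444444*t - 0.0148148148148148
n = -0.116402116402116*t - 0.00705467372134039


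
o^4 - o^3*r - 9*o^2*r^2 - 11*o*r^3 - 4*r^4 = (o - 4*r)*(o + r)^3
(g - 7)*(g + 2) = g^2 - 5*g - 14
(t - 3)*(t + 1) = t^2 - 2*t - 3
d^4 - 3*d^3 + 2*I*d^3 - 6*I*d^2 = d^2*(d - 3)*(d + 2*I)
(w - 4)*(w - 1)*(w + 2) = w^3 - 3*w^2 - 6*w + 8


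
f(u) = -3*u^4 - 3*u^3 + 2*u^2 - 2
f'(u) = -12*u^3 - 9*u^2 + 4*u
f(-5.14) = -1635.76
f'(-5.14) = 1371.22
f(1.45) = -20.20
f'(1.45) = -49.71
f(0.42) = -1.96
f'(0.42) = -0.80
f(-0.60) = -1.02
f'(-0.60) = -3.05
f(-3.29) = -225.00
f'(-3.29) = 316.76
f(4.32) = -1251.40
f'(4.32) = -1118.14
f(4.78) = -1850.10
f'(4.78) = -1497.10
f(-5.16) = -1663.35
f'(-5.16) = 1388.39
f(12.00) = -67106.00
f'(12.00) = -21984.00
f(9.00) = -21710.00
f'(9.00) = -9441.00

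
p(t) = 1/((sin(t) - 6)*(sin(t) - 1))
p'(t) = -cos(t)/((sin(t) - 6)*(sin(t) - 1)^2) - cos(t)/((sin(t) - 6)^2*(sin(t) - 1)) = (7 - 2*sin(t))*cos(t)/((sin(t) - 6)^2*(sin(t) - 1)^2)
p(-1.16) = 0.08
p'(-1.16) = 0.02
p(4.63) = 0.07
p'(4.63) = -0.00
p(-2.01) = 0.08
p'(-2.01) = -0.02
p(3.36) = 0.13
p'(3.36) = -0.13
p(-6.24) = 0.18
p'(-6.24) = 0.21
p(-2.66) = 0.11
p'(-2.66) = -0.08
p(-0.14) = 0.14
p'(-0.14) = 0.15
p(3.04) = 0.19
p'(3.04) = -0.24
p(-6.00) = 0.24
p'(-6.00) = 0.36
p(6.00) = 0.12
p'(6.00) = 0.11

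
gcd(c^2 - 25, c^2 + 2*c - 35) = c - 5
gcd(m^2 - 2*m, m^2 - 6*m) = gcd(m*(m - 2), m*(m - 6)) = m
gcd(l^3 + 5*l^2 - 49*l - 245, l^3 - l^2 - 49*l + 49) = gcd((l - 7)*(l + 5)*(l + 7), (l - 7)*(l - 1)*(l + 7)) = l^2 - 49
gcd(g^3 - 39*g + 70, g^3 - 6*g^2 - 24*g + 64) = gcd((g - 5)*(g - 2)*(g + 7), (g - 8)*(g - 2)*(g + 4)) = g - 2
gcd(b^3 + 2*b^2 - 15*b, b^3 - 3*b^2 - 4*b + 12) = b - 3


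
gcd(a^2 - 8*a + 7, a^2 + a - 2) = a - 1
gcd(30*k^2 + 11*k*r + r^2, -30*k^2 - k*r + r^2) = 5*k + r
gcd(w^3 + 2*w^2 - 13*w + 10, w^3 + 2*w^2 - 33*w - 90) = w + 5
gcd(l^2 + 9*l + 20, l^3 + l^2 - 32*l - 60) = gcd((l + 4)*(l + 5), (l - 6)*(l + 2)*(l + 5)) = l + 5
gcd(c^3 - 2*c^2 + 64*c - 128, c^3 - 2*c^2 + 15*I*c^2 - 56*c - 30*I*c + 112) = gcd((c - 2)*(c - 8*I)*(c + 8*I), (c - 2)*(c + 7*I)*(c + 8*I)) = c^2 + c*(-2 + 8*I) - 16*I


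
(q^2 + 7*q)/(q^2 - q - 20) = q*(q + 7)/(q^2 - q - 20)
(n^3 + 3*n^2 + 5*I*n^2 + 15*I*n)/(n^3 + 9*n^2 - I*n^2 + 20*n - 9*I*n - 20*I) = n*(n^2 + n*(3 + 5*I) + 15*I)/(n^3 + n^2*(9 - I) + n*(20 - 9*I) - 20*I)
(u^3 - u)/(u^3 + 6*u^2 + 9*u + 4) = u*(u - 1)/(u^2 + 5*u + 4)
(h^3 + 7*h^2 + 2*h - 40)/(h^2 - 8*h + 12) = (h^2 + 9*h + 20)/(h - 6)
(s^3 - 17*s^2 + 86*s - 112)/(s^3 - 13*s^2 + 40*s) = (s^2 - 9*s + 14)/(s*(s - 5))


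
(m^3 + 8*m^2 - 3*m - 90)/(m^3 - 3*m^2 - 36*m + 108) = (m + 5)/(m - 6)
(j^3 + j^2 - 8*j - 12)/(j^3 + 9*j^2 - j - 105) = (j^2 + 4*j + 4)/(j^2 + 12*j + 35)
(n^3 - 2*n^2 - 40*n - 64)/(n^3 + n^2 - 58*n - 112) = (n + 4)/(n + 7)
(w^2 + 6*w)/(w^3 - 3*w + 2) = w*(w + 6)/(w^3 - 3*w + 2)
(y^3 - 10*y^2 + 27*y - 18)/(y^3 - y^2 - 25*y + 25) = (y^2 - 9*y + 18)/(y^2 - 25)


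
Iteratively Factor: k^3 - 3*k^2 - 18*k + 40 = (k + 4)*(k^2 - 7*k + 10) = (k - 5)*(k + 4)*(k - 2)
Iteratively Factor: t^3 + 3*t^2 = (t + 3)*(t^2) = t*(t + 3)*(t)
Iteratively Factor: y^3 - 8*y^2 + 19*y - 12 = (y - 3)*(y^2 - 5*y + 4) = (y - 4)*(y - 3)*(y - 1)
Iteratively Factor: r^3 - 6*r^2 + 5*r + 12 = (r - 3)*(r^2 - 3*r - 4) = (r - 4)*(r - 3)*(r + 1)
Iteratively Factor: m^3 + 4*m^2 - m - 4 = (m + 4)*(m^2 - 1) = (m + 1)*(m + 4)*(m - 1)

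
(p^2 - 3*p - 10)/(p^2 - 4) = (p - 5)/(p - 2)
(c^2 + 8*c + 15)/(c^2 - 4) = (c^2 + 8*c + 15)/(c^2 - 4)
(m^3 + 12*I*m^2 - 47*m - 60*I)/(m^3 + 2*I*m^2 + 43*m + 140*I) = (m + 3*I)/(m - 7*I)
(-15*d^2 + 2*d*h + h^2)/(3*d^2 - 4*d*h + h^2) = (-5*d - h)/(d - h)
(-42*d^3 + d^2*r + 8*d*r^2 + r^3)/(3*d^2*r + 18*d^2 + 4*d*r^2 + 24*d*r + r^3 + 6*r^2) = (-14*d^2 + 5*d*r + r^2)/(d*r + 6*d + r^2 + 6*r)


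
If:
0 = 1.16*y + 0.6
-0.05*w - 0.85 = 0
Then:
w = -17.00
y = -0.52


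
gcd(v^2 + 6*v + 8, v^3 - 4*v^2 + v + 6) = 1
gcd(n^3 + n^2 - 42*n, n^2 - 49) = n + 7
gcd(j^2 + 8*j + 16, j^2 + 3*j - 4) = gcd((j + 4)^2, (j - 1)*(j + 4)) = j + 4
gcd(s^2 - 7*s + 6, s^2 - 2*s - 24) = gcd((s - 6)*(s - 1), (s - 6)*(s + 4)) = s - 6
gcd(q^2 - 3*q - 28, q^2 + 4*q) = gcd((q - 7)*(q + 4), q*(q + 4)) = q + 4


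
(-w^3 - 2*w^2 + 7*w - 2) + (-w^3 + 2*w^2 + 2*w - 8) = -2*w^3 + 9*w - 10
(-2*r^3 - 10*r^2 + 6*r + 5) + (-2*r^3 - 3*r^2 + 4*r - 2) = -4*r^3 - 13*r^2 + 10*r + 3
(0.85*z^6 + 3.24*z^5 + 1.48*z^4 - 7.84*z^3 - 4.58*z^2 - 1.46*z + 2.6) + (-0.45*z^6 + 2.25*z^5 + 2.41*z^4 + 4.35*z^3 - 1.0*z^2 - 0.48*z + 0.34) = 0.4*z^6 + 5.49*z^5 + 3.89*z^4 - 3.49*z^3 - 5.58*z^2 - 1.94*z + 2.94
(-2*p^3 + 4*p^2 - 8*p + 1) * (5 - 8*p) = 16*p^4 - 42*p^3 + 84*p^2 - 48*p + 5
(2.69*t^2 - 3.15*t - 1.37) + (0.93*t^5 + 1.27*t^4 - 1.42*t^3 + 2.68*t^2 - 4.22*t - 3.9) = 0.93*t^5 + 1.27*t^4 - 1.42*t^3 + 5.37*t^2 - 7.37*t - 5.27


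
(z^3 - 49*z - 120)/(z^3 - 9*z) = (z^2 - 3*z - 40)/(z*(z - 3))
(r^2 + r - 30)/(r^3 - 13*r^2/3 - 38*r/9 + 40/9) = 9*(r + 6)/(9*r^2 + 6*r - 8)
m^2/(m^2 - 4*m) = m/(m - 4)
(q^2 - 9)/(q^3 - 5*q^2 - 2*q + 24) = (q + 3)/(q^2 - 2*q - 8)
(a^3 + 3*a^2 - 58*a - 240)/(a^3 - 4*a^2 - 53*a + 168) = (a^2 + 11*a + 30)/(a^2 + 4*a - 21)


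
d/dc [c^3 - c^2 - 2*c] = 3*c^2 - 2*c - 2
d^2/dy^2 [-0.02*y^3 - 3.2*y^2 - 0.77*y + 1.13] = -0.12*y - 6.4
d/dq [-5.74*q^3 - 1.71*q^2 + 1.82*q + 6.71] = -17.22*q^2 - 3.42*q + 1.82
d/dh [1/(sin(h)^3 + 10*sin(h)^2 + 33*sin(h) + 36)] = -(3*sin(h) + 11)*cos(h)/((sin(h) + 3)^3*(sin(h) + 4)^2)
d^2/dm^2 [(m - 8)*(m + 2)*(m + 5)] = 6*m - 2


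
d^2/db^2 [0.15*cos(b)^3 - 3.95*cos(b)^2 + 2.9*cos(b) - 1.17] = -3.0125*cos(b) + 7.9*cos(2*b) - 0.3375*cos(3*b)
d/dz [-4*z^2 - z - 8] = -8*z - 1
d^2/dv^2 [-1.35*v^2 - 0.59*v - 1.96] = -2.70000000000000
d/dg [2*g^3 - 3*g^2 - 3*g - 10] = 6*g^2 - 6*g - 3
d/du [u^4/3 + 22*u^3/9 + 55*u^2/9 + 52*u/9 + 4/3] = 4*u^3/3 + 22*u^2/3 + 110*u/9 + 52/9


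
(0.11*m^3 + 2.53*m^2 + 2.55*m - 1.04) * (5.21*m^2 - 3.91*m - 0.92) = 0.5731*m^5 + 12.7512*m^4 + 3.292*m^3 - 17.7165*m^2 + 1.7204*m + 0.9568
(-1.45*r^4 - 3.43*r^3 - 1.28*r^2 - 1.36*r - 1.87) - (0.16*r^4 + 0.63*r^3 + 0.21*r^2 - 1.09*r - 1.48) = -1.61*r^4 - 4.06*r^3 - 1.49*r^2 - 0.27*r - 0.39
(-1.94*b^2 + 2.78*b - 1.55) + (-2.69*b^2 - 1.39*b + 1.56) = -4.63*b^2 + 1.39*b + 0.01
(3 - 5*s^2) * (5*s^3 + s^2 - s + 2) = -25*s^5 - 5*s^4 + 20*s^3 - 7*s^2 - 3*s + 6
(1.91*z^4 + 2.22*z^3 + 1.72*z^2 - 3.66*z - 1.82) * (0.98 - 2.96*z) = -5.6536*z^5 - 4.6994*z^4 - 2.9156*z^3 + 12.5192*z^2 + 1.8004*z - 1.7836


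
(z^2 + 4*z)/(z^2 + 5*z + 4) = z/(z + 1)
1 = 1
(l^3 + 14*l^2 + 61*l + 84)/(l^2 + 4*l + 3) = (l^2 + 11*l + 28)/(l + 1)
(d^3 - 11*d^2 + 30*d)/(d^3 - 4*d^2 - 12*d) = (d - 5)/(d + 2)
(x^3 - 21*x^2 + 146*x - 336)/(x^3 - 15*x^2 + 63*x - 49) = (x^2 - 14*x + 48)/(x^2 - 8*x + 7)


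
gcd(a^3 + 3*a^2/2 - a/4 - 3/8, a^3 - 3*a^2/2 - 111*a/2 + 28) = a - 1/2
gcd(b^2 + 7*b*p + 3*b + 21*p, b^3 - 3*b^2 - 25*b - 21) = b + 3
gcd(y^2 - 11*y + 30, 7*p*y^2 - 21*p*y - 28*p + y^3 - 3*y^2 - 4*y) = 1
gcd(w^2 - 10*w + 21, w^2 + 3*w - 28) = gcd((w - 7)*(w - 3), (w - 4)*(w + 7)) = 1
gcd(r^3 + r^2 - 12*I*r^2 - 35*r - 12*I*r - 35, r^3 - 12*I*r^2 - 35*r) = r^2 - 12*I*r - 35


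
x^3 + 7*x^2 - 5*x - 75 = (x - 3)*(x + 5)^2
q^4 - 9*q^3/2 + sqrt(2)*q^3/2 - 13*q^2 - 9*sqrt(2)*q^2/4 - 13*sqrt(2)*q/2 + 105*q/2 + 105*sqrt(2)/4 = (q - 5)*(q - 3)*(q + 7/2)*(q + sqrt(2)/2)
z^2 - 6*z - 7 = (z - 7)*(z + 1)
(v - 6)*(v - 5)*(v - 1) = v^3 - 12*v^2 + 41*v - 30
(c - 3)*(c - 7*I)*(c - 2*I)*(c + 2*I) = c^4 - 3*c^3 - 7*I*c^3 + 4*c^2 + 21*I*c^2 - 12*c - 28*I*c + 84*I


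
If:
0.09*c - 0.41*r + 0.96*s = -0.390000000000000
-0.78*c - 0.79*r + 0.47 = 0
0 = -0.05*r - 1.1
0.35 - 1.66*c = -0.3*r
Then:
No Solution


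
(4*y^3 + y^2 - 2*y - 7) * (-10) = -40*y^3 - 10*y^2 + 20*y + 70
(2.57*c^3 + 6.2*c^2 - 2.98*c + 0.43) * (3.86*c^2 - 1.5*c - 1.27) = 9.9202*c^5 + 20.077*c^4 - 24.0667*c^3 - 1.7442*c^2 + 3.1396*c - 0.5461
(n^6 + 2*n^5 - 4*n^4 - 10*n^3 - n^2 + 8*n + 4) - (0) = n^6 + 2*n^5 - 4*n^4 - 10*n^3 - n^2 + 8*n + 4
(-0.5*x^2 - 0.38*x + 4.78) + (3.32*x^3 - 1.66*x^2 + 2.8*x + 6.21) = 3.32*x^3 - 2.16*x^2 + 2.42*x + 10.99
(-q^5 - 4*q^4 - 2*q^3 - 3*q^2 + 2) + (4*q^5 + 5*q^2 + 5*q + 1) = 3*q^5 - 4*q^4 - 2*q^3 + 2*q^2 + 5*q + 3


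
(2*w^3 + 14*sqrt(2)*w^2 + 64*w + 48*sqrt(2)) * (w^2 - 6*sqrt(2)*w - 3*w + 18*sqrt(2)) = 2*w^5 - 6*w^4 + 2*sqrt(2)*w^4 - 104*w^3 - 6*sqrt(2)*w^3 - 336*sqrt(2)*w^2 + 312*w^2 - 576*w + 1008*sqrt(2)*w + 1728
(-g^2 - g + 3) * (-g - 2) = g^3 + 3*g^2 - g - 6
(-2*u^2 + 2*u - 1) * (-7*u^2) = 14*u^4 - 14*u^3 + 7*u^2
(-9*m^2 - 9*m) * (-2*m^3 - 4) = 18*m^5 + 18*m^4 + 36*m^2 + 36*m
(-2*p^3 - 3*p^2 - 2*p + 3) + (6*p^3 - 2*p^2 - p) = 4*p^3 - 5*p^2 - 3*p + 3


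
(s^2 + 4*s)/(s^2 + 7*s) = (s + 4)/(s + 7)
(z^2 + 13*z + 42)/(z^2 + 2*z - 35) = (z + 6)/(z - 5)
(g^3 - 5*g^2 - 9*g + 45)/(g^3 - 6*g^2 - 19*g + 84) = (g^2 - 2*g - 15)/(g^2 - 3*g - 28)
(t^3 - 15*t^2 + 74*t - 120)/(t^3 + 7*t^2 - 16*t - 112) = (t^2 - 11*t + 30)/(t^2 + 11*t + 28)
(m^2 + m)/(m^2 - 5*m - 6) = m/(m - 6)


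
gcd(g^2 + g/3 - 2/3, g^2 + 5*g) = 1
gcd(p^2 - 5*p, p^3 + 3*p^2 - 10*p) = p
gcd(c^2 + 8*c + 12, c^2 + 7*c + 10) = c + 2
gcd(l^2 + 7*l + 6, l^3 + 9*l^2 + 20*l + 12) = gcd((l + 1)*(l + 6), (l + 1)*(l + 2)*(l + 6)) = l^2 + 7*l + 6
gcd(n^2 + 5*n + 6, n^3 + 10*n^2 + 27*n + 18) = n + 3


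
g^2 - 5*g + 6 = (g - 3)*(g - 2)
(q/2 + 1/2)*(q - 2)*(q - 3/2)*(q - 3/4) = q^4/2 - 13*q^3/8 + 11*q^2/16 + 27*q/16 - 9/8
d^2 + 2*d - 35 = (d - 5)*(d + 7)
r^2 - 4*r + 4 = (r - 2)^2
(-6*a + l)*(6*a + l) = -36*a^2 + l^2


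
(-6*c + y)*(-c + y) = 6*c^2 - 7*c*y + y^2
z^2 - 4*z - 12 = (z - 6)*(z + 2)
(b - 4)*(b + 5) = b^2 + b - 20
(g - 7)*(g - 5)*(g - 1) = g^3 - 13*g^2 + 47*g - 35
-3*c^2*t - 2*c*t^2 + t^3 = t*(-3*c + t)*(c + t)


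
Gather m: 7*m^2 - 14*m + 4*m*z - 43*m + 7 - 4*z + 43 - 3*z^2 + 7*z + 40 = 7*m^2 + m*(4*z - 57) - 3*z^2 + 3*z + 90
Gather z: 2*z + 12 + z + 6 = 3*z + 18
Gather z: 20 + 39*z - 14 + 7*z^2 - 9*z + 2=7*z^2 + 30*z + 8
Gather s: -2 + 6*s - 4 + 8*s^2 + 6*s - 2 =8*s^2 + 12*s - 8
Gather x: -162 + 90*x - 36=90*x - 198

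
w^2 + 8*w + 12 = (w + 2)*(w + 6)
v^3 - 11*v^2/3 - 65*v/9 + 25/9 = (v - 5)*(v - 1/3)*(v + 5/3)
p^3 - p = p*(p - 1)*(p + 1)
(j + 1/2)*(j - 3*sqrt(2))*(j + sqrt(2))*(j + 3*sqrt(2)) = j^4 + j^3/2 + sqrt(2)*j^3 - 18*j^2 + sqrt(2)*j^2/2 - 18*sqrt(2)*j - 9*j - 9*sqrt(2)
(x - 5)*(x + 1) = x^2 - 4*x - 5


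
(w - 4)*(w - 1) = w^2 - 5*w + 4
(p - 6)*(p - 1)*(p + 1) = p^3 - 6*p^2 - p + 6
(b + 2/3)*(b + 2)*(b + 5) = b^3 + 23*b^2/3 + 44*b/3 + 20/3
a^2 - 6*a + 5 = (a - 5)*(a - 1)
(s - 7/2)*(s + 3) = s^2 - s/2 - 21/2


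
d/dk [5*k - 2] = 5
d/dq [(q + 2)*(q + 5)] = 2*q + 7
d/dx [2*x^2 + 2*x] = 4*x + 2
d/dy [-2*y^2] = -4*y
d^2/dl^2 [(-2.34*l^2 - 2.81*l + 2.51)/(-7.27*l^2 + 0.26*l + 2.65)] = (305.879434*l^3 - 525.477054*l^2 + 353.282742*l - 68.059042)/(384.240583*l^6 - 41.225262*l^5 - 418.706199*l^4 + 30.036604*l^3 + 152.623305*l^2 - 5.47755*l - 18.609625)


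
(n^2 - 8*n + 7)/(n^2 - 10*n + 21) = (n - 1)/(n - 3)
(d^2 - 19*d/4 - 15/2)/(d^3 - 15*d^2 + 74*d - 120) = (d + 5/4)/(d^2 - 9*d + 20)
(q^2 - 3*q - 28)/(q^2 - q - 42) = (q + 4)/(q + 6)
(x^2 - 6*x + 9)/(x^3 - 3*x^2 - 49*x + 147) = (x - 3)/(x^2 - 49)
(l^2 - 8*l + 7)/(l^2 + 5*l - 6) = (l - 7)/(l + 6)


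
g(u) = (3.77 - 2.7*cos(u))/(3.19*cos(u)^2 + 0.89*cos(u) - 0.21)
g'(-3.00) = 1.00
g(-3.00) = 3.17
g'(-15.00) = 14.59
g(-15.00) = 6.10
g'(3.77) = 9.78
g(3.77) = 5.14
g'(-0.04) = -0.05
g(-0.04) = 0.28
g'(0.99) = 7.30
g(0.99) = 1.85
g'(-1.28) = -91.00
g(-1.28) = 9.75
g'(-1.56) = -76.15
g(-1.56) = -18.70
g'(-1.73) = 16.70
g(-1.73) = -15.50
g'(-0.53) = -1.01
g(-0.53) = 0.49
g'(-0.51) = -0.94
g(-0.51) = 0.47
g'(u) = (3.77 - 2.7*cos(u))*(6.38*sin(u)*cos(u) + 0.89*sin(u))/(3.19*cos(u)^2 + 0.89*cos(u) - 0.21)^2 + 2.7*sin(u)/(3.19*cos(u)^2 + 0.89*cos(u) - 0.21)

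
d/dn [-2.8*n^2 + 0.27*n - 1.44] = 0.27 - 5.6*n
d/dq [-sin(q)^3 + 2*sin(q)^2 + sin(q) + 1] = (-3*sin(q)^2 + 4*sin(q) + 1)*cos(q)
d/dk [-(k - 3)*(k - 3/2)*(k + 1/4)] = -3*k^2 + 17*k/2 - 27/8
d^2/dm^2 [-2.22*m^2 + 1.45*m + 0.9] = -4.44000000000000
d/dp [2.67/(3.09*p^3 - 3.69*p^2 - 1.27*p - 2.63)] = (-24.7509*p^2 + 19.7046*p + 3.3909)/(-3.09*p^3 + 3.69*p^2 + 1.27*p + 2.63)^2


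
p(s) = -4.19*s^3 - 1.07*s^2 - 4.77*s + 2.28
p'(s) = -12.57*s^2 - 2.14*s - 4.77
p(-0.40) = 4.28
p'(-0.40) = -5.93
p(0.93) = -6.45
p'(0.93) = -17.63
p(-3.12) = 134.00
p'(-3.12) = -120.45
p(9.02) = -3202.72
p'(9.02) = -1046.77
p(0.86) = -5.28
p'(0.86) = -15.91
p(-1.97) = 39.56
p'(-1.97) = -49.34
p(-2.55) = 76.96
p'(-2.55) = -81.05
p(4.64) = -461.46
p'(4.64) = -285.33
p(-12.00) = 7145.76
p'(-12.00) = -1789.17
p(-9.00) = 3013.05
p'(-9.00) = -1003.68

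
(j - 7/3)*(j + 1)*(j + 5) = j^3 + 11*j^2/3 - 9*j - 35/3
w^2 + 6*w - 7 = (w - 1)*(w + 7)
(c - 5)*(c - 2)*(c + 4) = c^3 - 3*c^2 - 18*c + 40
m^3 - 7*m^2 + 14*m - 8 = (m - 4)*(m - 2)*(m - 1)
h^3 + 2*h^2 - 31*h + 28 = (h - 4)*(h - 1)*(h + 7)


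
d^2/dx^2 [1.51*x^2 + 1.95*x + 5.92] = 3.02000000000000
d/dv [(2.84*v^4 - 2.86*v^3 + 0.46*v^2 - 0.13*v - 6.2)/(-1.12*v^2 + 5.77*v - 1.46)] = (-6.3616*v^5 + 52.3636*v^4 - 49.59*v^3 + 15.0354*v^2 - 15.2312*v + 35.9638)/(1.2544*v^4 - 12.9248*v^3 + 36.5633*v^2 - 16.8484*v + 2.1316)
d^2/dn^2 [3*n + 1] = 0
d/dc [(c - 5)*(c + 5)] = 2*c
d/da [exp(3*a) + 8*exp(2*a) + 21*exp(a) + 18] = (3*exp(2*a) + 16*exp(a) + 21)*exp(a)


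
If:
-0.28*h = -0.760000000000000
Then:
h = 2.71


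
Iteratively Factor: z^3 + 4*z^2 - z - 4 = (z - 1)*(z^2 + 5*z + 4) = (z - 1)*(z + 4)*(z + 1)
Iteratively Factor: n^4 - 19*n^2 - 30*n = (n + 2)*(n^3 - 2*n^2 - 15*n) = n*(n + 2)*(n^2 - 2*n - 15) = n*(n + 2)*(n + 3)*(n - 5)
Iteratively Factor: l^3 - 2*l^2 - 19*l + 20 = (l + 4)*(l^2 - 6*l + 5) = (l - 1)*(l + 4)*(l - 5)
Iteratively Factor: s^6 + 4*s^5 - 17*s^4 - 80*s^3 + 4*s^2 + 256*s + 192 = (s + 3)*(s^5 + s^4 - 20*s^3 - 20*s^2 + 64*s + 64) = (s - 2)*(s + 3)*(s^4 + 3*s^3 - 14*s^2 - 48*s - 32) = (s - 2)*(s + 2)*(s + 3)*(s^3 + s^2 - 16*s - 16) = (s - 2)*(s + 2)*(s + 3)*(s + 4)*(s^2 - 3*s - 4) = (s - 4)*(s - 2)*(s + 2)*(s + 3)*(s + 4)*(s + 1)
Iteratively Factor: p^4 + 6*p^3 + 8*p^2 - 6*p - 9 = (p - 1)*(p^3 + 7*p^2 + 15*p + 9) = (p - 1)*(p + 1)*(p^2 + 6*p + 9) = (p - 1)*(p + 1)*(p + 3)*(p + 3)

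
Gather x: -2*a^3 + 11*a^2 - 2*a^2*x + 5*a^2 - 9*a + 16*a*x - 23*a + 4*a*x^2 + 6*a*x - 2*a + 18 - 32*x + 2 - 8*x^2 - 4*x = -2*a^3 + 16*a^2 - 34*a + x^2*(4*a - 8) + x*(-2*a^2 + 22*a - 36) + 20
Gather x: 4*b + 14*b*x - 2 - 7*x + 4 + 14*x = 4*b + x*(14*b + 7) + 2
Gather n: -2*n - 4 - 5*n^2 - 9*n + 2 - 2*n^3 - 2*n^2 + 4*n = -2*n^3 - 7*n^2 - 7*n - 2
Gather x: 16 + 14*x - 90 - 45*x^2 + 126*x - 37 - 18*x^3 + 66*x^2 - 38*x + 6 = -18*x^3 + 21*x^2 + 102*x - 105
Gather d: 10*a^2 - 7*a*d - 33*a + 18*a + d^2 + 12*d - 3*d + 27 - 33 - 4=10*a^2 - 15*a + d^2 + d*(9 - 7*a) - 10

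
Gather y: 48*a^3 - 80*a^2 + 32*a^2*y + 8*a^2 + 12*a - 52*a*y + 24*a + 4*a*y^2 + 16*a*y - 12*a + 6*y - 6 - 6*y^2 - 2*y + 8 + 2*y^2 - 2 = 48*a^3 - 72*a^2 + 24*a + y^2*(4*a - 4) + y*(32*a^2 - 36*a + 4)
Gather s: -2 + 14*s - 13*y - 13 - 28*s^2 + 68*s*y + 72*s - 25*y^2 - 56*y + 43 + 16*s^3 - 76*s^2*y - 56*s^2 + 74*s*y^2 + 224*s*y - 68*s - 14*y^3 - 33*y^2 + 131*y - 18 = 16*s^3 + s^2*(-76*y - 84) + s*(74*y^2 + 292*y + 18) - 14*y^3 - 58*y^2 + 62*y + 10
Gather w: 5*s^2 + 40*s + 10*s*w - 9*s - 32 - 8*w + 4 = 5*s^2 + 31*s + w*(10*s - 8) - 28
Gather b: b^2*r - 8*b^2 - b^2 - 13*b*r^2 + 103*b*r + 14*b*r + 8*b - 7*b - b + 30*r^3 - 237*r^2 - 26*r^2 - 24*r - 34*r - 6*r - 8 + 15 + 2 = b^2*(r - 9) + b*(-13*r^2 + 117*r) + 30*r^3 - 263*r^2 - 64*r + 9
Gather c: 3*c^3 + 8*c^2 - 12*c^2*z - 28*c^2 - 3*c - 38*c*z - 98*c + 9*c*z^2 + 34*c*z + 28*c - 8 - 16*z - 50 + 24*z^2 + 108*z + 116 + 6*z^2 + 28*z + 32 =3*c^3 + c^2*(-12*z - 20) + c*(9*z^2 - 4*z - 73) + 30*z^2 + 120*z + 90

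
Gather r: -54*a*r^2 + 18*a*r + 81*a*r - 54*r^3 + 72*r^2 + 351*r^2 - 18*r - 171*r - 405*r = -54*r^3 + r^2*(423 - 54*a) + r*(99*a - 594)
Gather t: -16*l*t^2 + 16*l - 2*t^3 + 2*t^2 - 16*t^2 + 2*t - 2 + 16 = 16*l - 2*t^3 + t^2*(-16*l - 14) + 2*t + 14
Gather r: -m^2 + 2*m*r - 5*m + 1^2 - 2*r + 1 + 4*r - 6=-m^2 - 5*m + r*(2*m + 2) - 4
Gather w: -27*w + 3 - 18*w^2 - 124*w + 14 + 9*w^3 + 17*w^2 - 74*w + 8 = 9*w^3 - w^2 - 225*w + 25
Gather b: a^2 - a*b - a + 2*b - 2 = a^2 - a + b*(2 - a) - 2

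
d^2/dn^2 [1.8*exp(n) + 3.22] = 1.8*exp(n)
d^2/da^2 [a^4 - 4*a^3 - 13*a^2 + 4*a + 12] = 12*a^2 - 24*a - 26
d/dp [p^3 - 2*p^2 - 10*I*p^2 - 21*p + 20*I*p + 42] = 3*p^2 - 4*p - 20*I*p - 21 + 20*I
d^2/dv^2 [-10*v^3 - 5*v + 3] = -60*v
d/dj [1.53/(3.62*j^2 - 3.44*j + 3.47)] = (5.2632 - 11.0772*j)/(3.62*j^2 - 3.44*j + 3.47)^2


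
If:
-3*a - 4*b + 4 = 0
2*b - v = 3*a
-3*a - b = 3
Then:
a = -16/9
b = 7/3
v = 10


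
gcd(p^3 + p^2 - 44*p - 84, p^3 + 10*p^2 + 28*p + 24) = p^2 + 8*p + 12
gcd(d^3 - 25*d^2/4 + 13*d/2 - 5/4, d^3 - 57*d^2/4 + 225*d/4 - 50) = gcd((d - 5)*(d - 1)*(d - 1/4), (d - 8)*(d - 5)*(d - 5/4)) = d - 5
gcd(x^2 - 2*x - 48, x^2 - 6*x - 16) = x - 8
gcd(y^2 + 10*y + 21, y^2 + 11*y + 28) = y + 7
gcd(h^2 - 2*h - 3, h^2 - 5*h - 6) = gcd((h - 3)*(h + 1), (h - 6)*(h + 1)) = h + 1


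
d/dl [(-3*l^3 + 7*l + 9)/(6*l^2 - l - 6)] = (-(12*l - 1)*(-3*l^3 + 7*l + 9) + (9*l^2 - 7)*(-6*l^2 + l + 6))/(-6*l^2 + l + 6)^2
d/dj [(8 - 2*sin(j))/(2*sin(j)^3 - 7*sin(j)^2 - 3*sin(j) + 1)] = 2*(4*sin(j)^3 - 31*sin(j)^2 + 56*sin(j) + 11)*cos(j)/(2*sin(j)^3 - 7*sin(j)^2 - 3*sin(j) + 1)^2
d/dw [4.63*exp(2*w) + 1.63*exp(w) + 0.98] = (9.26*exp(w) + 1.63)*exp(w)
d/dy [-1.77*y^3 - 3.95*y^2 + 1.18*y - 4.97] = -5.31*y^2 - 7.9*y + 1.18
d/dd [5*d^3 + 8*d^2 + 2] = d*(15*d + 16)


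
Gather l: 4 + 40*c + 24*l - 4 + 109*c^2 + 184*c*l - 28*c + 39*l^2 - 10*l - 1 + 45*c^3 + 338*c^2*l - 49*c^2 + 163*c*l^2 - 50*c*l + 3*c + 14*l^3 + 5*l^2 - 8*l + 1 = 45*c^3 + 60*c^2 + 15*c + 14*l^3 + l^2*(163*c + 44) + l*(338*c^2 + 134*c + 6)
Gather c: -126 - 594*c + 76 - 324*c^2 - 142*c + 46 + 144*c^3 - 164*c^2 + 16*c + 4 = 144*c^3 - 488*c^2 - 720*c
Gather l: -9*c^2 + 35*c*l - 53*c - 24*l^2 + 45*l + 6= -9*c^2 - 53*c - 24*l^2 + l*(35*c + 45) + 6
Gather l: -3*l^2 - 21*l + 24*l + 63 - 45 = -3*l^2 + 3*l + 18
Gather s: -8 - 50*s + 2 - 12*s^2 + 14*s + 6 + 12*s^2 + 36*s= 0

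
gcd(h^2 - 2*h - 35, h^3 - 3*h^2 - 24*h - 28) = h - 7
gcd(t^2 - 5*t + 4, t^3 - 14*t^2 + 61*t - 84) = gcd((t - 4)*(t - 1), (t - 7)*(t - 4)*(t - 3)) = t - 4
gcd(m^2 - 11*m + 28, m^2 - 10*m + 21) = m - 7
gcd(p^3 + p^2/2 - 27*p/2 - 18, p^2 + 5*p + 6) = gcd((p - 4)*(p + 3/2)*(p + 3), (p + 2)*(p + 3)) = p + 3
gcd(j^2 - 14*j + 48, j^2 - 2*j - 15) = 1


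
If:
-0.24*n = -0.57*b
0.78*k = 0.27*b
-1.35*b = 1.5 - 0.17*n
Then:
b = -1.59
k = -0.55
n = -3.76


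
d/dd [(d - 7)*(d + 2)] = 2*d - 5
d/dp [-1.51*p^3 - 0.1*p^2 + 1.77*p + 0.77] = -4.53*p^2 - 0.2*p + 1.77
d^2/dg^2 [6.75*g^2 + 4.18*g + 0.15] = 13.5000000000000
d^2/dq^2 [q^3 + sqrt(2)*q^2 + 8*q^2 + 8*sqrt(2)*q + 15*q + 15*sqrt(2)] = 6*q + 2*sqrt(2) + 16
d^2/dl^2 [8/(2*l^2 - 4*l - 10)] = 8*(l^2 - 2*l - 4*(l - 1)^2 - 5)/(-l^2 + 2*l + 5)^3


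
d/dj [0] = 0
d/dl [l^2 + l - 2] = 2*l + 1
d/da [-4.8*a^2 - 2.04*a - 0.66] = -9.6*a - 2.04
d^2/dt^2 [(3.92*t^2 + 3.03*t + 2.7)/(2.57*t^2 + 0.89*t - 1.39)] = (22.093262*t^3 + 191.019876*t^2 + 101.998674*t + 46.21225)/(16.974593*t^6 + 17.635083*t^5 - 21.435342*t^4 - 18.371113*t^3 + 11.593434*t^2 + 5.158707*t - 2.685619)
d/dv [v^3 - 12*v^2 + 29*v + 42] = 3*v^2 - 24*v + 29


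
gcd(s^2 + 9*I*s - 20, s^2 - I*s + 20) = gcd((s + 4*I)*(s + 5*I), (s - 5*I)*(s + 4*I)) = s + 4*I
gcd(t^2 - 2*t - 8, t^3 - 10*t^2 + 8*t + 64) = t^2 - 2*t - 8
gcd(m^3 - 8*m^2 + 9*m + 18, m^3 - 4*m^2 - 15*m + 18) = m - 6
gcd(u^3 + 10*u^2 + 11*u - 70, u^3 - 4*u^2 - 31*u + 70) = u^2 + 3*u - 10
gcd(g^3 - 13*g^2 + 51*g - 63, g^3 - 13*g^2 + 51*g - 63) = g^3 - 13*g^2 + 51*g - 63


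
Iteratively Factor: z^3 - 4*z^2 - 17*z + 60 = (z - 3)*(z^2 - z - 20) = (z - 5)*(z - 3)*(z + 4)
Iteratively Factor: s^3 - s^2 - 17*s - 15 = (s - 5)*(s^2 + 4*s + 3) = (s - 5)*(s + 1)*(s + 3)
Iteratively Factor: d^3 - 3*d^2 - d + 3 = (d + 1)*(d^2 - 4*d + 3) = (d - 1)*(d + 1)*(d - 3)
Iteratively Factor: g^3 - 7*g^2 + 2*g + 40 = (g + 2)*(g^2 - 9*g + 20) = (g - 5)*(g + 2)*(g - 4)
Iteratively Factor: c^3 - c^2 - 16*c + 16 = (c - 1)*(c^2 - 16) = (c - 1)*(c + 4)*(c - 4)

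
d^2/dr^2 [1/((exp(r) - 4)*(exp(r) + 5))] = (4*exp(3*r) + 3*exp(2*r) + 81*exp(r) + 20)*exp(r)/(exp(6*r) + 3*exp(5*r) - 57*exp(4*r) - 119*exp(3*r) + 1140*exp(2*r) + 1200*exp(r) - 8000)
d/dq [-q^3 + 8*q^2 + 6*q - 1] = -3*q^2 + 16*q + 6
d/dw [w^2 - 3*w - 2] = 2*w - 3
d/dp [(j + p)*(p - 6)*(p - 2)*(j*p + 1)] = j*(j + p)*(p - 6)*(p - 2) + (j + p)*(p - 6)*(j*p + 1) + (j + p)*(p - 2)*(j*p + 1) + (p - 6)*(p - 2)*(j*p + 1)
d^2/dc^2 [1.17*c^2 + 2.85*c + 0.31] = 2.34000000000000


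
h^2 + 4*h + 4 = (h + 2)^2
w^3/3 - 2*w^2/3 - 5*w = w*(w/3 + 1)*(w - 5)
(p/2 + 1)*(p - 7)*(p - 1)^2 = p^4/2 - 7*p^3/2 - 3*p^2/2 + 23*p/2 - 7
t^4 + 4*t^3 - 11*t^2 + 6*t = t*(t - 1)^2*(t + 6)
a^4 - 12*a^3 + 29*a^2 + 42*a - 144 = (a - 8)*(a - 3)^2*(a + 2)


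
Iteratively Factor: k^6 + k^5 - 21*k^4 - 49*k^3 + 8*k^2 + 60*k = (k)*(k^5 + k^4 - 21*k^3 - 49*k^2 + 8*k + 60) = k*(k + 3)*(k^4 - 2*k^3 - 15*k^2 - 4*k + 20) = k*(k + 2)*(k + 3)*(k^3 - 4*k^2 - 7*k + 10) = k*(k - 1)*(k + 2)*(k + 3)*(k^2 - 3*k - 10) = k*(k - 1)*(k + 2)^2*(k + 3)*(k - 5)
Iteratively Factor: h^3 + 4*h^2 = (h + 4)*(h^2) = h*(h + 4)*(h)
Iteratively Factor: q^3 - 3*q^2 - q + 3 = (q + 1)*(q^2 - 4*q + 3) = (q - 3)*(q + 1)*(q - 1)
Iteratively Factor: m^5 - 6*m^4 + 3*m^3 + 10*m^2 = (m + 1)*(m^4 - 7*m^3 + 10*m^2) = (m - 2)*(m + 1)*(m^3 - 5*m^2) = (m - 5)*(m - 2)*(m + 1)*(m^2) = m*(m - 5)*(m - 2)*(m + 1)*(m)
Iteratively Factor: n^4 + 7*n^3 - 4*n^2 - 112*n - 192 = (n + 4)*(n^3 + 3*n^2 - 16*n - 48) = (n - 4)*(n + 4)*(n^2 + 7*n + 12) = (n - 4)*(n + 3)*(n + 4)*(n + 4)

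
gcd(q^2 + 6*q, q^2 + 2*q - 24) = q + 6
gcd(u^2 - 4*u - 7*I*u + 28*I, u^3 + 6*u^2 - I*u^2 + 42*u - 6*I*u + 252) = u - 7*I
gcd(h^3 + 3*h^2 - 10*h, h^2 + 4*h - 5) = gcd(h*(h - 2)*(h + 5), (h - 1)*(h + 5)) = h + 5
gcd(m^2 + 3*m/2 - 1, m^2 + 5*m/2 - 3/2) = m - 1/2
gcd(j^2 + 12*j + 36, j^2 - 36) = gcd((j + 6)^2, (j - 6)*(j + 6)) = j + 6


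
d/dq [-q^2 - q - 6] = -2*q - 1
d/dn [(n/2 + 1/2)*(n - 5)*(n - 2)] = 3*n^2/2 - 6*n + 3/2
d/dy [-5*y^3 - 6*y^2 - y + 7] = -15*y^2 - 12*y - 1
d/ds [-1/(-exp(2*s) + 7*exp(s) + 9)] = (7 - 2*exp(s))*exp(s)/(-exp(2*s) + 7*exp(s) + 9)^2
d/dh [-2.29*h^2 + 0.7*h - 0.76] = 0.7 - 4.58*h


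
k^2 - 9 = (k - 3)*(k + 3)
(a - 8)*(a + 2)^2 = a^3 - 4*a^2 - 28*a - 32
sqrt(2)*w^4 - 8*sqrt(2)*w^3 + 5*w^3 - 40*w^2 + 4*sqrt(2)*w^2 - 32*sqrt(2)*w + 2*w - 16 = (w - 8)*(w + sqrt(2))^2*(sqrt(2)*w + 1)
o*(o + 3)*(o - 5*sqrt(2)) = o^3 - 5*sqrt(2)*o^2 + 3*o^2 - 15*sqrt(2)*o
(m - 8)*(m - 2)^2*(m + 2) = m^4 - 10*m^3 + 12*m^2 + 40*m - 64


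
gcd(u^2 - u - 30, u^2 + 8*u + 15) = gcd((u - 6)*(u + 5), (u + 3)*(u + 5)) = u + 5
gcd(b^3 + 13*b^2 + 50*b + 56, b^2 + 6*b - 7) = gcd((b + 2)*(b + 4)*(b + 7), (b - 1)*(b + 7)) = b + 7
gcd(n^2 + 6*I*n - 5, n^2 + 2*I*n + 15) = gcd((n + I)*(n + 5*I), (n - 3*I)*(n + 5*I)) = n + 5*I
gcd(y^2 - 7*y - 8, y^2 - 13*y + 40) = y - 8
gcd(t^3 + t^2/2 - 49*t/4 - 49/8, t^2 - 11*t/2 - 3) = t + 1/2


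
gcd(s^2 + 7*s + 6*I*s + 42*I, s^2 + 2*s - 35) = s + 7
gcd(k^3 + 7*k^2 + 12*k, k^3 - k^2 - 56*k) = k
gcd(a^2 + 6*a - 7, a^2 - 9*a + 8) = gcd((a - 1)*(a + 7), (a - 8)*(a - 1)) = a - 1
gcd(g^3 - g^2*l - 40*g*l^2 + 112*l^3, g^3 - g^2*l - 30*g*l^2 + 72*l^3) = g - 4*l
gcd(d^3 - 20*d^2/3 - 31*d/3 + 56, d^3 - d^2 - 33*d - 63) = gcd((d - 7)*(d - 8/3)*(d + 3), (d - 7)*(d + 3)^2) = d^2 - 4*d - 21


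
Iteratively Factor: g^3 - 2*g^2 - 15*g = (g - 5)*(g^2 + 3*g) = g*(g - 5)*(g + 3)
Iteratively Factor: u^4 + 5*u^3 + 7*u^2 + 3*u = (u + 3)*(u^3 + 2*u^2 + u) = u*(u + 3)*(u^2 + 2*u + 1) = u*(u + 1)*(u + 3)*(u + 1)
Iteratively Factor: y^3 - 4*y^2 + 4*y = (y - 2)*(y^2 - 2*y) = (y - 2)^2*(y)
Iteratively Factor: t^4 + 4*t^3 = (t)*(t^3 + 4*t^2) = t*(t + 4)*(t^2) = t^2*(t + 4)*(t)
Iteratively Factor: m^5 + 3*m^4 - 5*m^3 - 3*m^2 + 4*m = (m + 1)*(m^4 + 2*m^3 - 7*m^2 + 4*m) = (m - 1)*(m + 1)*(m^3 + 3*m^2 - 4*m) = (m - 1)*(m + 1)*(m + 4)*(m^2 - m) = m*(m - 1)*(m + 1)*(m + 4)*(m - 1)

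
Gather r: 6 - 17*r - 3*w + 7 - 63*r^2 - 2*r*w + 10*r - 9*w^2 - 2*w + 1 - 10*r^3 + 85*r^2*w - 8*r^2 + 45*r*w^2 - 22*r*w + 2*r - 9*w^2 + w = -10*r^3 + r^2*(85*w - 71) + r*(45*w^2 - 24*w - 5) - 18*w^2 - 4*w + 14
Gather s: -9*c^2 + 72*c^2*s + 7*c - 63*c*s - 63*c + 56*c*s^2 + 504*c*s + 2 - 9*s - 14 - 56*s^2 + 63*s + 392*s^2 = -9*c^2 - 56*c + s^2*(56*c + 336) + s*(72*c^2 + 441*c + 54) - 12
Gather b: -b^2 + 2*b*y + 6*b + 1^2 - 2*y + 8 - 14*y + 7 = -b^2 + b*(2*y + 6) - 16*y + 16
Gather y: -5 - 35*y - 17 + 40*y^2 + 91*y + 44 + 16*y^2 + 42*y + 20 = 56*y^2 + 98*y + 42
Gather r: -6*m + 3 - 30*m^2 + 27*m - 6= -30*m^2 + 21*m - 3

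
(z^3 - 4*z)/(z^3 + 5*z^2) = (z^2 - 4)/(z*(z + 5))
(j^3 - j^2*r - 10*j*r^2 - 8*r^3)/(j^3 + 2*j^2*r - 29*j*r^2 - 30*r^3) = (-j^2 + 2*j*r + 8*r^2)/(-j^2 - j*r + 30*r^2)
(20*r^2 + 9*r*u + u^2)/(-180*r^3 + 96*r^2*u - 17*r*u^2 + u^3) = (-20*r^2 - 9*r*u - u^2)/(180*r^3 - 96*r^2*u + 17*r*u^2 - u^3)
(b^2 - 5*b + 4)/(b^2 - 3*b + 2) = (b - 4)/(b - 2)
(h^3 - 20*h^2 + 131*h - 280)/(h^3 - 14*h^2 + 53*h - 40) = (h - 7)/(h - 1)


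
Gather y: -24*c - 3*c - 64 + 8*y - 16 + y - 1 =-27*c + 9*y - 81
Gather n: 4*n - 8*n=-4*n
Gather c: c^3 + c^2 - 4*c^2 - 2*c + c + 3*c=c^3 - 3*c^2 + 2*c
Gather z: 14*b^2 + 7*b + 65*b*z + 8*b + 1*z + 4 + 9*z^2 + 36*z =14*b^2 + 15*b + 9*z^2 + z*(65*b + 37) + 4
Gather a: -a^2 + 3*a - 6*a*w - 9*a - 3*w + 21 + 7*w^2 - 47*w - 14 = -a^2 + a*(-6*w - 6) + 7*w^2 - 50*w + 7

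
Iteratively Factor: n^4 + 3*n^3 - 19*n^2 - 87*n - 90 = (n + 3)*(n^3 - 19*n - 30) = (n + 2)*(n + 3)*(n^2 - 2*n - 15) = (n - 5)*(n + 2)*(n + 3)*(n + 3)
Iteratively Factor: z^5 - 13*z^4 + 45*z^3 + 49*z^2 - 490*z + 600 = (z - 5)*(z^4 - 8*z^3 + 5*z^2 + 74*z - 120) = (z - 5)*(z - 4)*(z^3 - 4*z^2 - 11*z + 30) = (z - 5)*(z - 4)*(z - 2)*(z^2 - 2*z - 15) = (z - 5)^2*(z - 4)*(z - 2)*(z + 3)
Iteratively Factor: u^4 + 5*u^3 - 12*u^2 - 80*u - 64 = (u - 4)*(u^3 + 9*u^2 + 24*u + 16) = (u - 4)*(u + 4)*(u^2 + 5*u + 4) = (u - 4)*(u + 1)*(u + 4)*(u + 4)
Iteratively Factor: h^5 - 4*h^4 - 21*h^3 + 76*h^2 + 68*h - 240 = (h + 4)*(h^4 - 8*h^3 + 11*h^2 + 32*h - 60) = (h - 2)*(h + 4)*(h^3 - 6*h^2 - h + 30) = (h - 5)*(h - 2)*(h + 4)*(h^2 - h - 6) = (h - 5)*(h - 3)*(h - 2)*(h + 4)*(h + 2)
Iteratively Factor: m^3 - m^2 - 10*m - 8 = (m + 2)*(m^2 - 3*m - 4) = (m - 4)*(m + 2)*(m + 1)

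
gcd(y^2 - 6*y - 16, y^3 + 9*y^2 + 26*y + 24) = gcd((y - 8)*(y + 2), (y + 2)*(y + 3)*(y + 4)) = y + 2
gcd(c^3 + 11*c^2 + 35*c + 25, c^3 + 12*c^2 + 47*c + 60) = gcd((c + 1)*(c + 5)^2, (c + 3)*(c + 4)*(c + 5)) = c + 5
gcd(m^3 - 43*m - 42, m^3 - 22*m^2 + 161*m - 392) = m - 7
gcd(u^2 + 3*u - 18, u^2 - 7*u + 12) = u - 3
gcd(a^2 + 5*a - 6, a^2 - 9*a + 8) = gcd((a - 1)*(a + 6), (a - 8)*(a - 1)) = a - 1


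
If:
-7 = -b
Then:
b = 7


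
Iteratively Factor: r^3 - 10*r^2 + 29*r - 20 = (r - 1)*(r^2 - 9*r + 20) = (r - 5)*(r - 1)*(r - 4)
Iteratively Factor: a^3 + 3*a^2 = (a + 3)*(a^2) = a*(a + 3)*(a)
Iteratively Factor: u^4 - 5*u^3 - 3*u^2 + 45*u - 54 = (u - 3)*(u^3 - 2*u^2 - 9*u + 18) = (u - 3)^2*(u^2 + u - 6) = (u - 3)^2*(u - 2)*(u + 3)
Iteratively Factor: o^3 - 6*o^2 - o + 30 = (o - 5)*(o^2 - o - 6) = (o - 5)*(o + 2)*(o - 3)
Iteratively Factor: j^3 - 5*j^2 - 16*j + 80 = (j + 4)*(j^2 - 9*j + 20) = (j - 5)*(j + 4)*(j - 4)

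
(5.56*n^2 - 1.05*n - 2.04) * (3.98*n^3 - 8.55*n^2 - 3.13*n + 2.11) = 22.1288*n^5 - 51.717*n^4 - 16.5445*n^3 + 32.4601*n^2 + 4.1697*n - 4.3044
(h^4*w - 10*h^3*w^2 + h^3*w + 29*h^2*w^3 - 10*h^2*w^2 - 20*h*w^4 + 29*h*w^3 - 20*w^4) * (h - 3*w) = h^5*w - 13*h^4*w^2 + h^4*w + 59*h^3*w^3 - 13*h^3*w^2 - 107*h^2*w^4 + 59*h^2*w^3 + 60*h*w^5 - 107*h*w^4 + 60*w^5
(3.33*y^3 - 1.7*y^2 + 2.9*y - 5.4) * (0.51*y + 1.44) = 1.6983*y^4 + 3.9282*y^3 - 0.969*y^2 + 1.422*y - 7.776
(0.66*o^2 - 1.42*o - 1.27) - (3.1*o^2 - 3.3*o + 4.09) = -2.44*o^2 + 1.88*o - 5.36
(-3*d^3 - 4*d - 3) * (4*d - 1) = -12*d^4 + 3*d^3 - 16*d^2 - 8*d + 3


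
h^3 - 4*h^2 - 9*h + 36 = (h - 4)*(h - 3)*(h + 3)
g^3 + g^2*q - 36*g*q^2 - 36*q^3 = (g - 6*q)*(g + q)*(g + 6*q)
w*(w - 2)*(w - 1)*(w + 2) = w^4 - w^3 - 4*w^2 + 4*w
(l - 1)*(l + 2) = l^2 + l - 2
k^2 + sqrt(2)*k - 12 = (k - 2*sqrt(2))*(k + 3*sqrt(2))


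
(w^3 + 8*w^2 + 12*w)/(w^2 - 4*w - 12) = w*(w + 6)/(w - 6)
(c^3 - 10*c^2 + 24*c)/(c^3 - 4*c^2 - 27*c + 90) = c*(c - 4)/(c^2 + 2*c - 15)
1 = 1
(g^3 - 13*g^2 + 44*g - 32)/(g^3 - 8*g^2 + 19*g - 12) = (g - 8)/(g - 3)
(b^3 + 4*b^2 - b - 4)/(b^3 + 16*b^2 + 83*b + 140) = (b^2 - 1)/(b^2 + 12*b + 35)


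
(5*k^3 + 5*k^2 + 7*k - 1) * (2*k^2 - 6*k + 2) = 10*k^5 - 20*k^4 - 6*k^3 - 34*k^2 + 20*k - 2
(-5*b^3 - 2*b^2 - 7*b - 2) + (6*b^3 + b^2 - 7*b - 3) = b^3 - b^2 - 14*b - 5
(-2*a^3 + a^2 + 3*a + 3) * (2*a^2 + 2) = -4*a^5 + 2*a^4 + 2*a^3 + 8*a^2 + 6*a + 6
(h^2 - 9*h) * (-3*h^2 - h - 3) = -3*h^4 + 26*h^3 + 6*h^2 + 27*h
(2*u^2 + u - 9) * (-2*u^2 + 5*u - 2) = -4*u^4 + 8*u^3 + 19*u^2 - 47*u + 18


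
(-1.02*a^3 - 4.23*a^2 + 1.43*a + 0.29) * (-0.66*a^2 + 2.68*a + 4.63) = 0.6732*a^5 + 0.0582000000000003*a^4 - 17.0028*a^3 - 15.9439*a^2 + 7.3981*a + 1.3427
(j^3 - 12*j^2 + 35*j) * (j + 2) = j^4 - 10*j^3 + 11*j^2 + 70*j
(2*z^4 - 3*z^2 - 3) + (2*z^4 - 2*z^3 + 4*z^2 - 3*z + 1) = 4*z^4 - 2*z^3 + z^2 - 3*z - 2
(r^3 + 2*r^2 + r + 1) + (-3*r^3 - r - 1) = -2*r^3 + 2*r^2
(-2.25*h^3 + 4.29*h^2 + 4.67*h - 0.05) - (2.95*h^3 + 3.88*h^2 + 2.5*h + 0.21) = -5.2*h^3 + 0.41*h^2 + 2.17*h - 0.26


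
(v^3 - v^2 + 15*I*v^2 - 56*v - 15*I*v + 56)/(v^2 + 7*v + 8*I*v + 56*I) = (v^2 + v*(-1 + 7*I) - 7*I)/(v + 7)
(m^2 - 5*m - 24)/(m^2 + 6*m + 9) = (m - 8)/(m + 3)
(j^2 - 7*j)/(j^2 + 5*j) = (j - 7)/(j + 5)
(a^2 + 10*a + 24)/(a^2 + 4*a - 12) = (a + 4)/(a - 2)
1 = 1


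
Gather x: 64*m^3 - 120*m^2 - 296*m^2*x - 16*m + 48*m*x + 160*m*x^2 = 64*m^3 - 120*m^2 + 160*m*x^2 - 16*m + x*(-296*m^2 + 48*m)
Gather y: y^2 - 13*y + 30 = y^2 - 13*y + 30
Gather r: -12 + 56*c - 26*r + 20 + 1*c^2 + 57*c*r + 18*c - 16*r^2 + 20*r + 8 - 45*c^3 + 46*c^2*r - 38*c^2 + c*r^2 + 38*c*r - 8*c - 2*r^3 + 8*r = -45*c^3 - 37*c^2 + 66*c - 2*r^3 + r^2*(c - 16) + r*(46*c^2 + 95*c + 2) + 16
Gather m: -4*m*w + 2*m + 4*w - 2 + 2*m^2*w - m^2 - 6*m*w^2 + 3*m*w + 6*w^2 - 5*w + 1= m^2*(2*w - 1) + m*(-6*w^2 - w + 2) + 6*w^2 - w - 1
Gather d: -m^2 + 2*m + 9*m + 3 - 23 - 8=-m^2 + 11*m - 28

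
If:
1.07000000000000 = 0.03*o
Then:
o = 35.67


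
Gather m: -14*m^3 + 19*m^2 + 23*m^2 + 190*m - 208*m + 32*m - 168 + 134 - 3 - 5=-14*m^3 + 42*m^2 + 14*m - 42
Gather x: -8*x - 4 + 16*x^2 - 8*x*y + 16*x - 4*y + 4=16*x^2 + x*(8 - 8*y) - 4*y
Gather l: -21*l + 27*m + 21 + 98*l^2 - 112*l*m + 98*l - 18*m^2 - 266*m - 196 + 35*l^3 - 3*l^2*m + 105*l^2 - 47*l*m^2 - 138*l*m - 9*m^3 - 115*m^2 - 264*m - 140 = 35*l^3 + l^2*(203 - 3*m) + l*(-47*m^2 - 250*m + 77) - 9*m^3 - 133*m^2 - 503*m - 315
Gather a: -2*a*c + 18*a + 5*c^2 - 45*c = a*(18 - 2*c) + 5*c^2 - 45*c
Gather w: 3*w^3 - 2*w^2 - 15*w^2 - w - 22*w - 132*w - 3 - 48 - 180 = 3*w^3 - 17*w^2 - 155*w - 231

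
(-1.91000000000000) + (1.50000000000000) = -0.410000000000000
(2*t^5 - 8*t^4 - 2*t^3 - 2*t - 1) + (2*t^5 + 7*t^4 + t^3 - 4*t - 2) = 4*t^5 - t^4 - t^3 - 6*t - 3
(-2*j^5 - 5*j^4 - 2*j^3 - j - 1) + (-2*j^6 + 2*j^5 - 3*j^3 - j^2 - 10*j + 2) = -2*j^6 - 5*j^4 - 5*j^3 - j^2 - 11*j + 1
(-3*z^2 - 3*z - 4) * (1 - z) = 3*z^3 + z - 4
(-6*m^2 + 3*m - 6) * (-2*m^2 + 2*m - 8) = 12*m^4 - 18*m^3 + 66*m^2 - 36*m + 48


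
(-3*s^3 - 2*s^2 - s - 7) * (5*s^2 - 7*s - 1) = -15*s^5 + 11*s^4 + 12*s^3 - 26*s^2 + 50*s + 7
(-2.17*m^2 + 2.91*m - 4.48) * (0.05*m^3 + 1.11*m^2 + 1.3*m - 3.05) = -0.1085*m^5 - 2.2632*m^4 + 0.1851*m^3 + 5.4287*m^2 - 14.6995*m + 13.664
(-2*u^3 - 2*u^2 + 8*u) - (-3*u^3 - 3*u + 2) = u^3 - 2*u^2 + 11*u - 2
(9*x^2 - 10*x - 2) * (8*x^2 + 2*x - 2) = 72*x^4 - 62*x^3 - 54*x^2 + 16*x + 4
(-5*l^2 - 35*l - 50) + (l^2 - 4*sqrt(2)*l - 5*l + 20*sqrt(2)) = -4*l^2 - 40*l - 4*sqrt(2)*l - 50 + 20*sqrt(2)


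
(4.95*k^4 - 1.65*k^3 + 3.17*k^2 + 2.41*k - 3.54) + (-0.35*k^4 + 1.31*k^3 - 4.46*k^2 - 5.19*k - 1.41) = 4.6*k^4 - 0.34*k^3 - 1.29*k^2 - 2.78*k - 4.95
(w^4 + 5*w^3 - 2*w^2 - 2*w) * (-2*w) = -2*w^5 - 10*w^4 + 4*w^3 + 4*w^2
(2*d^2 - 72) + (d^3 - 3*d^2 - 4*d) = d^3 - d^2 - 4*d - 72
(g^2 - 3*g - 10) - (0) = g^2 - 3*g - 10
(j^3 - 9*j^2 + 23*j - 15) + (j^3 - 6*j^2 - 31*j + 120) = 2*j^3 - 15*j^2 - 8*j + 105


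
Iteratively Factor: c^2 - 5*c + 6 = (c - 3)*(c - 2)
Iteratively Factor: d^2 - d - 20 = (d - 5)*(d + 4)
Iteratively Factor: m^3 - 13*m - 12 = (m + 3)*(m^2 - 3*m - 4) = (m - 4)*(m + 3)*(m + 1)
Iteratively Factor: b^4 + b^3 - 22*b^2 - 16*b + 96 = (b + 4)*(b^3 - 3*b^2 - 10*b + 24) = (b - 4)*(b + 4)*(b^2 + b - 6) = (b - 4)*(b + 3)*(b + 4)*(b - 2)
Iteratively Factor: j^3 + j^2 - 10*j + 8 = (j - 2)*(j^2 + 3*j - 4) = (j - 2)*(j + 4)*(j - 1)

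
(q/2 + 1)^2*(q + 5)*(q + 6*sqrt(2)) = q^4/4 + 3*sqrt(2)*q^3/2 + 9*q^3/4 + 6*q^2 + 27*sqrt(2)*q^2/2 + 5*q + 36*sqrt(2)*q + 30*sqrt(2)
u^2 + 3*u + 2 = (u + 1)*(u + 2)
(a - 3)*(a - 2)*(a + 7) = a^3 + 2*a^2 - 29*a + 42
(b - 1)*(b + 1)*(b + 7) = b^3 + 7*b^2 - b - 7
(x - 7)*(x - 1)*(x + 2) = x^3 - 6*x^2 - 9*x + 14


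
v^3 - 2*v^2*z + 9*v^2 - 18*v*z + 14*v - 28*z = (v + 2)*(v + 7)*(v - 2*z)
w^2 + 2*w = w*(w + 2)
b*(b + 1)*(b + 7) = b^3 + 8*b^2 + 7*b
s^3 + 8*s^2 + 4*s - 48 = (s - 2)*(s + 4)*(s + 6)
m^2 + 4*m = m*(m + 4)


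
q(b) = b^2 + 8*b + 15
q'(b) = 2*b + 8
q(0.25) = 17.06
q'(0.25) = 8.50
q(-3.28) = -0.48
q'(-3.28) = 1.44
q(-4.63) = -0.60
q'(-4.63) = -1.26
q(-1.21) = 6.78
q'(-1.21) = 5.58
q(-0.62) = 10.42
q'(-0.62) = 6.76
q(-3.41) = -0.65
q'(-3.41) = 1.18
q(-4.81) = -0.34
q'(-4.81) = -1.62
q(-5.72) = 1.96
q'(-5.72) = -3.44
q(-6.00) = 3.00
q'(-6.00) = -4.00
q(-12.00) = 63.00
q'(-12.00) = -16.00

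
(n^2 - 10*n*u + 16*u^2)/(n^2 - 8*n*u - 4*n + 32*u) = (n - 2*u)/(n - 4)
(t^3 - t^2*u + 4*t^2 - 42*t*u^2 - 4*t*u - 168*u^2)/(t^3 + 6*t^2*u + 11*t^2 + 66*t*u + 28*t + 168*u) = (t - 7*u)/(t + 7)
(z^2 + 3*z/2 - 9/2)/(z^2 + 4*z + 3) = (z - 3/2)/(z + 1)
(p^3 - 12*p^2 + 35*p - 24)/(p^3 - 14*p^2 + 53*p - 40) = (p - 3)/(p - 5)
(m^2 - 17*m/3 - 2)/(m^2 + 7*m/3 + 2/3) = (m - 6)/(m + 2)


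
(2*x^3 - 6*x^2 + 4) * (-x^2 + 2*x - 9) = -2*x^5 + 10*x^4 - 30*x^3 + 50*x^2 + 8*x - 36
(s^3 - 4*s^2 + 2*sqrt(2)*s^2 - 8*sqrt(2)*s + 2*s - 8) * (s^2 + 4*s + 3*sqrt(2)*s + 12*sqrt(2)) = s^5 + 5*sqrt(2)*s^4 - 2*s^3 - 74*sqrt(2)*s^2 - 224*s - 96*sqrt(2)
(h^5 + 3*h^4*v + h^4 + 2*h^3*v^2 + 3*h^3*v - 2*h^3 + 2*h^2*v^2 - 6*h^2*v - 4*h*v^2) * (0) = 0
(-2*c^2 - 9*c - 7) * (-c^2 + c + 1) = 2*c^4 + 7*c^3 - 4*c^2 - 16*c - 7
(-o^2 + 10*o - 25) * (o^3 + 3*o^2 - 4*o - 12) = -o^5 + 7*o^4 + 9*o^3 - 103*o^2 - 20*o + 300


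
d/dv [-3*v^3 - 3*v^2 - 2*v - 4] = -9*v^2 - 6*v - 2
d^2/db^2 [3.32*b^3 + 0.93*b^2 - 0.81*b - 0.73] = 19.92*b + 1.86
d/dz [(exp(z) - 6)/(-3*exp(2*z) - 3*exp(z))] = (exp(2*z) - 12*exp(z) - 6)*exp(-z)/(3*(exp(2*z) + 2*exp(z) + 1))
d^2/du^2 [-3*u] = 0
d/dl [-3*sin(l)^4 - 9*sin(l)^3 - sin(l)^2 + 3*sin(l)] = (-12*sin(l)^3 - 27*sin(l)^2 - 2*sin(l) + 3)*cos(l)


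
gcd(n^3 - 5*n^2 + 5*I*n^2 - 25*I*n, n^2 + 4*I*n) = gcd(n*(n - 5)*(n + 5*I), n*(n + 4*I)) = n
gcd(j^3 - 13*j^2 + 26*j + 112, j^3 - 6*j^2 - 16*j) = j^2 - 6*j - 16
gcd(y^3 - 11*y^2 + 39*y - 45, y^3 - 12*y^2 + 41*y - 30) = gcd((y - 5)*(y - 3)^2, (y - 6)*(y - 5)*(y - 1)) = y - 5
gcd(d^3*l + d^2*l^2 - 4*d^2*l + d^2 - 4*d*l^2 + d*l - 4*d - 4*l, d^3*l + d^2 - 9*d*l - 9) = d*l + 1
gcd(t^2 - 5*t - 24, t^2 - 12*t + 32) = t - 8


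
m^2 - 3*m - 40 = (m - 8)*(m + 5)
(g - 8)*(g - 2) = g^2 - 10*g + 16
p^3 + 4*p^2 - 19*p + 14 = (p - 2)*(p - 1)*(p + 7)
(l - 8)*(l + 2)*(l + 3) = l^3 - 3*l^2 - 34*l - 48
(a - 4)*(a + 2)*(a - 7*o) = a^3 - 7*a^2*o - 2*a^2 + 14*a*o - 8*a + 56*o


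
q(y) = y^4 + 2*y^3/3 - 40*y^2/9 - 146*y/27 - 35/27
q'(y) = 4*y^3 + 2*y^2 - 80*y/9 - 146/27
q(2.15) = -5.47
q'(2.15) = 24.48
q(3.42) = 91.70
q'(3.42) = 147.59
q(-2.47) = 12.12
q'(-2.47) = -31.53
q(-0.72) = 0.31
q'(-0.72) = 0.54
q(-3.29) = 61.81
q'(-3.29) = -96.96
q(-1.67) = 0.01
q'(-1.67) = -3.62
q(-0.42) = 0.17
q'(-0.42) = -1.62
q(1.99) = -8.72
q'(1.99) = 16.35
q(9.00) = 6637.04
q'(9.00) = 2992.59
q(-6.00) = 1023.15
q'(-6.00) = -744.07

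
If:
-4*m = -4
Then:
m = 1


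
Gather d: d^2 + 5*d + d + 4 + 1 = d^2 + 6*d + 5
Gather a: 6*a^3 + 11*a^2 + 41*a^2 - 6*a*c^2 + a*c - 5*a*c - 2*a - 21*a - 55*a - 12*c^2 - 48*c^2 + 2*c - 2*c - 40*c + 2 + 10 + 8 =6*a^3 + 52*a^2 + a*(-6*c^2 - 4*c - 78) - 60*c^2 - 40*c + 20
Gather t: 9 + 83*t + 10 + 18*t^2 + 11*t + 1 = 18*t^2 + 94*t + 20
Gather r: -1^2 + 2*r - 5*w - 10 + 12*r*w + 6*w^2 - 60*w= r*(12*w + 2) + 6*w^2 - 65*w - 11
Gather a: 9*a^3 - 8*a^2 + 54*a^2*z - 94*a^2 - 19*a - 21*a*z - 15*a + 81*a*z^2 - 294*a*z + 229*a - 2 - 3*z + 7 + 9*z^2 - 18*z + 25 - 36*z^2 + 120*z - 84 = 9*a^3 + a^2*(54*z - 102) + a*(81*z^2 - 315*z + 195) - 27*z^2 + 99*z - 54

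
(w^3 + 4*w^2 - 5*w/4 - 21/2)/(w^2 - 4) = (w^2 + 2*w - 21/4)/(w - 2)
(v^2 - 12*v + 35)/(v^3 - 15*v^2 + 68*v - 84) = (v - 5)/(v^2 - 8*v + 12)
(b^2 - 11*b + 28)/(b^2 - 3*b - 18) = (-b^2 + 11*b - 28)/(-b^2 + 3*b + 18)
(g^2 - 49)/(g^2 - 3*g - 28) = (g + 7)/(g + 4)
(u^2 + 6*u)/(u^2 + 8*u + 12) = u/(u + 2)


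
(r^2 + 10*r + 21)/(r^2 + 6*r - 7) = (r + 3)/(r - 1)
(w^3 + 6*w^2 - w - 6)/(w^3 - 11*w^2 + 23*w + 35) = (w^2 + 5*w - 6)/(w^2 - 12*w + 35)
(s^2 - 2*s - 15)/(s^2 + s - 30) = (s + 3)/(s + 6)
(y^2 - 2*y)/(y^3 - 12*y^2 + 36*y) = (y - 2)/(y^2 - 12*y + 36)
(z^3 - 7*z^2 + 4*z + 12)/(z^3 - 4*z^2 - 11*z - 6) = (z - 2)/(z + 1)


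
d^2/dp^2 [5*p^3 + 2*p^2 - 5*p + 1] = 30*p + 4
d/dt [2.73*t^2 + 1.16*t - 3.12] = 5.46*t + 1.16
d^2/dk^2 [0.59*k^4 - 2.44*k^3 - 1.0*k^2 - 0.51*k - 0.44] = 7.08*k^2 - 14.64*k - 2.0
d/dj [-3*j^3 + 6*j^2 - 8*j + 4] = -9*j^2 + 12*j - 8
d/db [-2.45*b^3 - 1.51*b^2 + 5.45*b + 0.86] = -7.35*b^2 - 3.02*b + 5.45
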